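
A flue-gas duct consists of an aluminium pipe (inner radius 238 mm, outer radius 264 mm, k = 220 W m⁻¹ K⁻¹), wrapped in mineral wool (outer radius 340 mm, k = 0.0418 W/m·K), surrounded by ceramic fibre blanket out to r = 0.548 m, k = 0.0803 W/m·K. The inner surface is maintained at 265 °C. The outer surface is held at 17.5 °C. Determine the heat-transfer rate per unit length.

Series thermal resistances, inner to outer:
  R'_aluminium = ln(0.264/0.238)/(2πk) = 0.1037/(2π·220) = 7.500×10^-5 m·K/W
  R'_mineral wool = ln(0.340/0.264)/(2πk) = 0.2530/(2π·0.0418) = 0.9633 m·K/W
  R'_ceramic fibre blanket = ln(0.548/0.340)/(2πk) = 0.4773/(2π·0.0803) = 0.9461 m·K/W
ΣR = 7.500×10^-5 + 0.9633 + 0.9461 = 1.909 m·K/W
Q' = ΔT/ΣR = (265 °C − 17.5 °C)/1.909 = 130 W/m

Q' = 130 W/m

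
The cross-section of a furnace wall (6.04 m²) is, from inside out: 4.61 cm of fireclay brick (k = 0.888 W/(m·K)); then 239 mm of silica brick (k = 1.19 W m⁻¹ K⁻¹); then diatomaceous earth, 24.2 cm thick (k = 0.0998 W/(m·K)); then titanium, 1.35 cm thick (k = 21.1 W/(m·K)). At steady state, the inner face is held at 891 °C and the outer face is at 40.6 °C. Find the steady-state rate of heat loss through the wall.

Resistance network (inner→outer):
  R_fireclay brick = L/(kA) = 0.0461/(0.888·6.04) = 0.008595 K/W
  R_silica brick = L/(kA) = 0.239/(1.19·6.04) = 0.03325 K/W
  R_diatomaceous earth = L/(kA) = 0.242/(0.0998·6.04) = 0.4015 K/W
  R_titanium = L/(kA) = 0.0135/(21.1·6.04) = 1.059×10^-4 K/W
ΣR = 0.008595 + 0.03325 + 0.4015 + 1.059×10^-4 = 0.4435 K/W
Q = ΔT/ΣR = (891 °C − 40.6 °C)/0.4435 = 1920 W

Q = 1920 W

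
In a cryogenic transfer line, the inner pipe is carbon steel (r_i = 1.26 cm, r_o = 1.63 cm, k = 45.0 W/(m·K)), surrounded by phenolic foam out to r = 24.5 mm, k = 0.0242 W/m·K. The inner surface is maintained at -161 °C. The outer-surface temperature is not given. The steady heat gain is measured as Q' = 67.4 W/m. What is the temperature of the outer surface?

Series resistances:
  R'_carbon steel = ln(0.0163/0.0126)/(2πk) = 0.2575/(2π·45.0) = 9.106×10^-4 m·K/W
  R'_phenolic foam = ln(0.0245/0.0163)/(2πk) = 0.4075/(2π·0.0242) = 2.680 m·K/W
ΣR = 2.681 m·K/W
ΔT = Q'·ΣR = 67.4 × 2.681 = 180.7 K
Heat flows inward, so T_out = T_in + ΔT = -161 + 180.7 = 19.7 °C

T_out = 19.7 °C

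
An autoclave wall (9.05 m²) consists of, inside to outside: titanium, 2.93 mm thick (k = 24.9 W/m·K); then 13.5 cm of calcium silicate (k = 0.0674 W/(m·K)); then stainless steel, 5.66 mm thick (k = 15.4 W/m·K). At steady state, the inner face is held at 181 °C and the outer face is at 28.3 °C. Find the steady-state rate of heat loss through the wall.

Resistance network (inner→outer):
  R_titanium = L/(kA) = 0.00293/(24.9·9.05) = 1.300×10^-5 K/W
  R_calcium silicate = L/(kA) = 0.135/(0.0674·9.05) = 0.2213 K/W
  R_stainless steel = L/(kA) = 0.00566/(15.4·9.05) = 4.061×10^-5 K/W
ΣR = 1.300×10^-5 + 0.2213 + 4.061×10^-5 = 0.2214 K/W
Q = ΔT/ΣR = (181 °C − 28.3 °C)/0.2214 = 690 W

Q = 690 W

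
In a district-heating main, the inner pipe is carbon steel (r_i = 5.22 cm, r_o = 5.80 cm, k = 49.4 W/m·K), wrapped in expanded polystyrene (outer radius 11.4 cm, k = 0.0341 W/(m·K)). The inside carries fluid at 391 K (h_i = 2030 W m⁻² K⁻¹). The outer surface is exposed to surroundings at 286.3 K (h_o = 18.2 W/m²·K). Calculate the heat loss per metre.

Treat each layer as a resistance in series:
  R'_conv,in = 1/(2πr h) = 1/(2π·0.0522·2030) = 0.001502 m·K/W
  R'_carbon steel = ln(0.0580/0.0522)/(2πk) = 0.1054/(2π·49.4) = 3.394×10^-4 m·K/W
  R'_expanded polystyrene = ln(0.114/0.0580)/(2πk) = 0.6758/(2π·0.0341) = 3.154 m·K/W
  R'_conv,out = 1/(2πr h) = 1/(2π·0.114·18.2) = 0.07671 m·K/W
ΣR = 0.001502 + 3.394×10^-4 + 3.154 + 0.07671 = 3.233 m·K/W
Q' = ΔT/ΣR = (391 K − 286.3 K)/3.233 = 32.4 W/m

Q' = 32.4 W/m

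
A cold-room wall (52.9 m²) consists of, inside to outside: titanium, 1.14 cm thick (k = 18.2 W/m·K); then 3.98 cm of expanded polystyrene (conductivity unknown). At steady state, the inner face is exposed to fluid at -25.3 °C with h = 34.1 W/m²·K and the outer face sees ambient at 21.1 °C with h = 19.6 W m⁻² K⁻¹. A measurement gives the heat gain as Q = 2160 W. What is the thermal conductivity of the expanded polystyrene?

ΣR = ΔT/Q = |-25.3 − 21.1|/2160 = 0.02148 K/W
Known resistances:
  R_conv,in = 1/(hA) = 1/(34.1·52.9) = 5.544×10^-4 K/W
  R_titanium = L/(kA) = 0.0114/(18.2·52.9) = 1.184×10^-5 K/W
  R_conv,out = 1/(hA) = 1/(19.6·52.9) = 9.645×10^-4 K/W
R_expanded polystyrene = ΣR − ΣR_known = 0.02148 − 0.001531 = 0.01995 K/W
L/(kA) = 0.01995 ⇒ k = 0.0398/(0.01995·52.9) = 0.0377 W/m·K

k = 0.0377 W/m·K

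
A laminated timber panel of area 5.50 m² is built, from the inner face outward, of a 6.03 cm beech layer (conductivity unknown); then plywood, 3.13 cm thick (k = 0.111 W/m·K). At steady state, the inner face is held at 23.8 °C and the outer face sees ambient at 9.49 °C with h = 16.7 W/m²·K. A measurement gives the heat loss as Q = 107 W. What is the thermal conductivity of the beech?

ΣR = ΔT/Q = |23.8 − 9.49|/107 = 0.1337 K/W
Known resistances:
  R_plywood = L/(kA) = 0.0313/(0.111·5.50) = 0.05127 K/W
  R_conv,out = 1/(hA) = 1/(16.7·5.50) = 0.01089 K/W
R_beech = ΣR − ΣR_known = 0.1337 − 0.06216 = 0.07154 K/W
L/(kA) = 0.07154 ⇒ k = 0.0603/(0.07154·5.50) = 0.153 W/m·K

k = 0.153 W/m·K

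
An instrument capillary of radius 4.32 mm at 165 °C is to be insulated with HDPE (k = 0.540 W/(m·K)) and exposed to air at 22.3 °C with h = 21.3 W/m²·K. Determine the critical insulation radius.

For a cylinder, r_cr = k_ins/h = 0.540/21.3 = 0.0254 m = 2.54 cm

r_cr = 2.54 cm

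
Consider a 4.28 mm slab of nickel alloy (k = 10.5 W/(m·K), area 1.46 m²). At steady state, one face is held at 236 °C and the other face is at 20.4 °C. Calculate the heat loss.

Q = 772 kW

Q = kA·ΔT/L = 10.5 × 1.46 × |236 °C − 20.4 °C| / 0.00428 = 7.72×10^5 W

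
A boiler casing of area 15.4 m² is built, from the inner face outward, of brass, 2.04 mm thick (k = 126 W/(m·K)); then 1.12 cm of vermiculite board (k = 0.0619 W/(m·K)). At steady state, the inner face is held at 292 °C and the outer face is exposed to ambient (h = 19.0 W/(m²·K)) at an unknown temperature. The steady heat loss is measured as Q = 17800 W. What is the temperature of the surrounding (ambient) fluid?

T_out = 22.0 °C

Sum the resistances:
  R_brass = L/(kA) = 0.00204/(126·15.4) = 1.051×10^-6 K/W
  R_vermiculite board = L/(kA) = 0.0112/(0.0619·15.4) = 0.01175 K/W
  R_conv,out = 1/(hA) = 1/(19.0·15.4) = 0.003418 K/W
ΣR = 0.01517 K/W
ΔT = Q·ΣR = 17800 × 0.01517 = 270.0 K
Heat flows outward, so T_out = T_in − ΔT = 292 − 270.0 = 22.0 °C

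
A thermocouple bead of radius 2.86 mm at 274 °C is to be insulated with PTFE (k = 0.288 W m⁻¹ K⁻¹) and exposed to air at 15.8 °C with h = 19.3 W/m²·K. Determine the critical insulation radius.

r_cr = 2.98 cm

For a sphere, r_cr = 2k_ins/h = 2·0.288/19.3 = 0.0298 m = 2.98 cm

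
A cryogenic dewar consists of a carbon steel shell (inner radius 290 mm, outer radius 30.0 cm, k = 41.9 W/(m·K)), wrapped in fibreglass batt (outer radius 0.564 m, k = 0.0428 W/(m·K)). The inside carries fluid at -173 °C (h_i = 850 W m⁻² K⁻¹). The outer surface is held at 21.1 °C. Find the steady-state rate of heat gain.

Q = 66.9 W

Series thermal resistances, inner to outer:
  R_conv,in = 1/(4πr²h) = 1/(4π·0.290²·850) = 0.001113 K/W
  R_carbon steel = (1/0.290 − 1/0.300)/(4πk) = 0.1149/(4π·41.9) = 2.183×10^-4 K/W
  R_fibreglass batt = (1/0.300 − 1/0.564)/(4πk) = 1.560/(4π·0.0428) = 2.901 K/W
ΣR = 0.001113 + 2.183×10^-4 + 2.901 = 2.902 K/W
Q = ΔT/ΣR = (-173 °C − 21.1 °C)/2.902 = -66.9 W
(Negative Q ⇒ heat flows inward; heat gain = 66.9 W.)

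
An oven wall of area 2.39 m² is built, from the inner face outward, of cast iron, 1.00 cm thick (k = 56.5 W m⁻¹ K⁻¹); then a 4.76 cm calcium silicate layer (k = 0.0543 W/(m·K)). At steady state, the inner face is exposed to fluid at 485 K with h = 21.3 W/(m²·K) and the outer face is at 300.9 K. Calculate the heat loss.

Q = 476 W

Treat each layer as a resistance in series:
  R_conv,in = 1/(hA) = 1/(21.3·2.39) = 0.01964 K/W
  R_cast iron = L/(kA) = 0.0100/(56.5·2.39) = 7.405×10^-5 K/W
  R_calcium silicate = L/(kA) = 0.0476/(0.0543·2.39) = 0.3668 K/W
ΣR = 0.01964 + 7.405×10^-5 + 0.3668 = 0.3865 K/W
Q = ΔT/ΣR = (485 K − 300.9 K)/0.3865 = 476 W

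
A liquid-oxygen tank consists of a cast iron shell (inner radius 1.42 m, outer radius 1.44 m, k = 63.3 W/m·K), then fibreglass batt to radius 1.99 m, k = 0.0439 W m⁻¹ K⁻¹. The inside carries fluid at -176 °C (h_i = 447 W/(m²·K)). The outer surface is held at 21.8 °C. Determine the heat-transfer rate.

Treat each layer as a resistance in series:
  R_conv,in = 1/(4πr²h) = 1/(4π·1.42²·447) = 8.829×10^-5 K/W
  R_cast iron = (1/1.42 − 1/1.44)/(4πk) = 0.009781/(4π·63.3) = 1.230×10^-5 K/W
  R_fibreglass batt = (1/1.44 − 1/1.99)/(4πk) = 0.1919/(4π·0.0439) = 0.3479 K/W
ΣR = 8.829×10^-5 + 1.230×10^-5 + 0.3479 = 0.3480 K/W
Q = ΔT/ΣR = (-176 °C − 21.8 °C)/0.3480 = -568 W
(Negative Q ⇒ heat flows inward; heat gain = 568 W.)

Q = 568 W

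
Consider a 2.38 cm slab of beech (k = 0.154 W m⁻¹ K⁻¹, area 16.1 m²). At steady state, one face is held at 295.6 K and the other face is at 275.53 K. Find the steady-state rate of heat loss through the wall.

Q = kA·ΔT/L = 0.154 × 16.1 × |295.6 K − 275.53 K| / 0.0238 = 2090 W

Q = 2090 W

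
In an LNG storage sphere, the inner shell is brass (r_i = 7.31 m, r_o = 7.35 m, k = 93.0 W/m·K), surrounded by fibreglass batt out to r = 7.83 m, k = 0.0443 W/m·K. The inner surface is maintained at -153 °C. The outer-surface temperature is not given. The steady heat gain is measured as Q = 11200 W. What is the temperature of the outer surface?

T_out = 14.8 °C

Sum the resistances:
  R_brass = (1/7.31 − 1/7.35)/(4πk) = 7.445×10^-4/(4π·93.0) = 6.370×10^-7 K/W
  R_fibreglass batt = (1/7.35 − 1/7.83)/(4πk) = 0.008341/(4π·0.0443) = 0.01498 K/W
ΣR = 0.01498 K/W
ΔT = Q·ΣR = 11200 × 0.01498 = 167.8 K
Heat flows inward, so T_out = T_in + ΔT = -153 + 167.8 = 14.8 °C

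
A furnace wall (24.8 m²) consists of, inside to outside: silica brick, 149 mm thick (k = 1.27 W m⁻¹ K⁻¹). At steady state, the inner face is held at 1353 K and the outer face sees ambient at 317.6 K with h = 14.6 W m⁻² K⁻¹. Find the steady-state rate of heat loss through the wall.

Q = 1.38×10^5 W

Treat each layer as a resistance in series:
  R_silica brick = L/(kA) = 0.149/(1.27·24.8) = 0.004731 K/W
  R_conv,out = 1/(hA) = 1/(14.6·24.8) = 0.002762 K/W
ΣR = 0.004731 + 0.002762 = 0.007493 K/W
Q = ΔT/ΣR = (1353 K − 317.6 K)/0.007493 = 1.38×10^5 W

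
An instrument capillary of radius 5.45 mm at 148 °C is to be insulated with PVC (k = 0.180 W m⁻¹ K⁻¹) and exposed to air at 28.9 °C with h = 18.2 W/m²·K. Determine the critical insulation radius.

r_cr = 0.989 cm

For a cylinder, r_cr = k_ins/h = 0.180/18.2 = 0.00989 m = 0.989 cm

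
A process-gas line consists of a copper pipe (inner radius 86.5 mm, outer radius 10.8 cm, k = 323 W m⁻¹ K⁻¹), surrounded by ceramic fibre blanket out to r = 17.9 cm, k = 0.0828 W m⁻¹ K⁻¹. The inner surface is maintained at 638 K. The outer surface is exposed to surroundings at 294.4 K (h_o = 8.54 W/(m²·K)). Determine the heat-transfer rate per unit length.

Q' = 320 W/m

Resistance network (inner→outer):
  R'_copper = ln(0.108/0.0865)/(2πk) = 0.2220/(2π·323) = 1.094×10^-4 m·K/W
  R'_ceramic fibre blanket = ln(0.179/0.108)/(2πk) = 0.5053/(2π·0.0828) = 0.9712 m·K/W
  R'_conv,out = 1/(2πr h) = 1/(2π·0.179·8.54) = 0.1041 m·K/W
ΣR = 1.094×10^-4 + 0.9712 + 0.1041 = 1.075 m·K/W
Q' = ΔT/ΣR = (638 K − 294.4 K)/1.075 = 320 W/m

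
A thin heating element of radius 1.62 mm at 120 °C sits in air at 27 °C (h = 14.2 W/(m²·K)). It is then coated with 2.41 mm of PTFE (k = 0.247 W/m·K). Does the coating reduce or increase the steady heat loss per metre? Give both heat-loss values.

increases: 13.4 → 27.6 W/m

Critical radius for a cylinder: r_cr = k/h = 0.0174 m = 1.74 cm.
Outer radius after coating: r₂ = 0.00162 + 0.00241 = 0.00403 m.
Since r₁ < r_cr and r₂ ≤ r_cr, the coating moves toward the maximum at r_cr — heat loss rises.
Bare: R = 1/(2πr₁h) = 6.919 m·K/W; Q = 93/6.919 = 13.4 W/m.
Coated: R = R_cond + R_conv = 3.368 m·K/W; Q = 93/3.368 = 27.6 W/m.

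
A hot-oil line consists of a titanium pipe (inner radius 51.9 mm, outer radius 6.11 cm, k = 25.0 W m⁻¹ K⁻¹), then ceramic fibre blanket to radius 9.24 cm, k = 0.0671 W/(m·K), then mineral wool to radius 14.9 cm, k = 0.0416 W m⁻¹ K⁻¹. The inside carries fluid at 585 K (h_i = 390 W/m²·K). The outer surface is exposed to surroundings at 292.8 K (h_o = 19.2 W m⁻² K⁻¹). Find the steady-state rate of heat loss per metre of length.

Q' = 102 W/m

Treat each layer as a resistance in series:
  R'_conv,in = 1/(2πr h) = 1/(2π·0.0519·390) = 0.007863 m·K/W
  R'_titanium = ln(0.0611/0.0519)/(2πk) = 0.1632/(2π·25.0) = 0.001039 m·K/W
  R'_ceramic fibre blanket = ln(0.0924/0.0611)/(2πk) = 0.4136/(2π·0.0671) = 0.9811 m·K/W
  R'_mineral wool = ln(0.149/0.0924)/(2πk) = 0.4778/(2π·0.0416) = 1.828 m·K/W
  R'_conv,out = 1/(2πr h) = 1/(2π·0.149·19.2) = 0.05563 m·K/W
ΣR = 0.007863 + 0.001039 + 0.9811 + 1.828 + 0.05563 = 2.874 m·K/W
Q' = ΔT/ΣR = (585 K − 292.8 K)/2.874 = 102 W/m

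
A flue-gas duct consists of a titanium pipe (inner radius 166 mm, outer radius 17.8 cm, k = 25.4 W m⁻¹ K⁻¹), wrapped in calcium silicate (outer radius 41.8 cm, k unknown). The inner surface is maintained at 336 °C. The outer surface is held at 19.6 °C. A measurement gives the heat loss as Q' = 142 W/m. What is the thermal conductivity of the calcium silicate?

k = 0.0610 W/m·K

ΣR = ΔT/Q' = |336 − 19.6|/142 = 2.228 m·K/W
Known resistances:
  R'_titanium = ln(0.178/0.166)/(2πk) = 0.06980/(2π·25.4) = 4.373×10^-4 m·K/W
R_calcium silicate = ΣR − ΣR_known = 2.228 − 4.373×10^-4 = 2.228 m·K/W
ln(r₂/r₁)/(2πk) = 2.228 ⇒ k = 0.8537/(2π·2.228) = 0.0610 W/m·K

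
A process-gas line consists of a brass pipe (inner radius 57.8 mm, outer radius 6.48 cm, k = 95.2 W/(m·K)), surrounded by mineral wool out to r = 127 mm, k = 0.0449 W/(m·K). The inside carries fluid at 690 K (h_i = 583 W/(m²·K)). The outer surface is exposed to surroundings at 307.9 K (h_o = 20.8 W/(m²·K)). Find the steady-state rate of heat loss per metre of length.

Q' = 156 W/m

Series thermal resistances, inner to outer:
  R'_conv,in = 1/(2πr h) = 1/(2π·0.0578·583) = 0.004723 m·K/W
  R'_brass = ln(0.0648/0.0578)/(2πk) = 0.1143/(2π·95.2) = 1.911×10^-4 m·K/W
  R'_mineral wool = ln(0.127/0.0648)/(2πk) = 0.6729/(2π·0.0449) = 2.385 m·K/W
  R'_conv,out = 1/(2πr h) = 1/(2π·0.127·20.8) = 0.06025 m·K/W
ΣR = 0.004723 + 1.911×10^-4 + 2.385 + 0.06025 = 2.450 m·K/W
Q' = ΔT/ΣR = (690 K − 307.9 K)/2.450 = 156 W/m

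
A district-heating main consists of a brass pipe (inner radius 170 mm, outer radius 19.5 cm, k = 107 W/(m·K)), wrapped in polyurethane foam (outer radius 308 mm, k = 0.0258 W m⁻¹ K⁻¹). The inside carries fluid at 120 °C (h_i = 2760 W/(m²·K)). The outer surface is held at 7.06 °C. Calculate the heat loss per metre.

Q' = 40.0 W/m

Series thermal resistances, inner to outer:
  R'_conv,in = 1/(2πr h) = 1/(2π·0.170·2760) = 3.392×10^-4 m·K/W
  R'_brass = ln(0.195/0.170)/(2πk) = 0.1372/(2π·107) = 2.041×10^-4 m·K/W
  R'_polyurethane foam = ln(0.308/0.195)/(2πk) = 0.4571/(2π·0.0258) = 2.820 m·K/W
ΣR = 3.392×10^-4 + 2.041×10^-4 + 2.820 = 2.821 m·K/W
Q' = ΔT/ΣR = (120 °C − 7.06 °C)/2.821 = 40.0 W/m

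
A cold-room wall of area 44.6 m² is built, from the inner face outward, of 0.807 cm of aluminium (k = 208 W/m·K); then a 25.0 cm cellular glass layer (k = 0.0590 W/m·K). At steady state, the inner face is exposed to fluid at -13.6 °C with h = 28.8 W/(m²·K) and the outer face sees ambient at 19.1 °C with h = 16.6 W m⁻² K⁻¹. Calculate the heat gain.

Q = 337 W

Series thermal resistances, inner to outer:
  R_conv,in = 1/(hA) = 1/(28.8·44.6) = 7.785×10^-4 K/W
  R_aluminium = L/(kA) = 0.00807/(208·44.6) = 8.699×10^-7 K/W
  R_cellular glass = L/(kA) = 0.250/(0.0590·44.6) = 0.09501 K/W
  R_conv,out = 1/(hA) = 1/(16.6·44.6) = 0.001351 K/W
ΣR = 7.785×10^-4 + 8.699×10^-7 + 0.09501 + 0.001351 = 0.09714 K/W
Q = ΔT/ΣR = (-13.6 °C − 19.1 °C)/0.09714 = -337 W
(Negative Q ⇒ heat flows inward; heat gain = 337 W.)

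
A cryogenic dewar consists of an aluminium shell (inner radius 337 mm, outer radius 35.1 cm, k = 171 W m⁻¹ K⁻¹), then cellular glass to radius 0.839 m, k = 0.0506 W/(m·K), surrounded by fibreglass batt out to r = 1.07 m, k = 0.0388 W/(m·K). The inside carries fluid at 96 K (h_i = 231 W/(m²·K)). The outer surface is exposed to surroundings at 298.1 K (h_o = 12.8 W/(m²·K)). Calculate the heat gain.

Q = 64.3 W

Resistance network (inner→outer):
  R_conv,in = 1/(4πr²h) = 1/(4π·0.337²·231) = 0.003033 K/W
  R_aluminium = (1/0.337 − 1/0.351)/(4πk) = 0.1184/(4π·171) = 5.508×10^-5 K/W
  R_cellular glass = (1/0.351 − 1/0.839)/(4πk) = 1.657/(4π·0.0506) = 2.606 K/W
  R_fibreglass batt = (1/0.839 − 1/1.07)/(4πk) = 0.2573/(4π·0.0388) = 0.5277 K/W
  R_conv,out = 1/(4πr²h) = 1/(4π·1.07²·12.8) = 0.005430 K/W
ΣR = 0.003033 + 5.508×10^-5 + 2.606 + 0.5277 + 0.005430 = 3.142 K/W
Q = ΔT/ΣR = (96 K − 298.1 K)/3.142 = -64.3 W
(Negative Q ⇒ heat flows inward; heat gain = 64.3 W.)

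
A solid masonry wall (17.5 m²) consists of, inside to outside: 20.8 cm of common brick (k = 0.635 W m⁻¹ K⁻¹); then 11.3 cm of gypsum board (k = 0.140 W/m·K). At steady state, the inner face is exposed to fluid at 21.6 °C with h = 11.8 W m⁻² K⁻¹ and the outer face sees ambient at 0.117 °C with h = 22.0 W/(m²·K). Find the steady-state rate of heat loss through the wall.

Resistance network (inner→outer):
  R_conv,in = 1/(hA) = 1/(11.8·17.5) = 0.004843 K/W
  R_common brick = L/(kA) = 0.208/(0.635·17.5) = 0.01872 K/W
  R_gypsum board = L/(kA) = 0.113/(0.140·17.5) = 0.04612 K/W
  R_conv,out = 1/(hA) = 1/(22.0·17.5) = 0.002597 K/W
ΣR = 0.004843 + 0.01872 + 0.04612 + 0.002597 = 0.07228 K/W
Q = ΔT/ΣR = (21.6 °C − 0.117 °C)/0.07228 = 297 W

Q = 297 W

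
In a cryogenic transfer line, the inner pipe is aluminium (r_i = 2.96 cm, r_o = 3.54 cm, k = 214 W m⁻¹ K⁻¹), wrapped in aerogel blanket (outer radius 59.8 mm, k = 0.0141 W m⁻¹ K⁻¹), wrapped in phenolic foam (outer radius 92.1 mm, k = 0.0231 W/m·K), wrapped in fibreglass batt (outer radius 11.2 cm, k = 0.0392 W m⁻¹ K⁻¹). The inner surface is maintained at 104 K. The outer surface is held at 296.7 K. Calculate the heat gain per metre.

Treat each layer as a resistance in series:
  R'_aluminium = ln(0.0354/0.0296)/(2πk) = 0.1789/(2π·214) = 1.331×10^-4 m·K/W
  R'_aerogel blanket = ln(0.0598/0.0354)/(2πk) = 0.5243/(2π·0.0141) = 5.918 m·K/W
  R'_phenolic foam = ln(0.0921/0.0598)/(2πk) = 0.4319/(2π·0.0231) = 2.976 m·K/W
  R'_fibreglass batt = ln(0.112/0.0921)/(2πk) = 0.1956/(2π·0.0392) = 0.7942 m·K/W
ΣR = 1.331×10^-4 + 5.918 + 2.976 + 0.7942 = 9.688 m·K/W
Q' = ΔT/ΣR = (104 K − 296.7 K)/9.688 = -19.9 W/m
(Negative Q' ⇒ heat flows inward; heat gain = 19.9 W/m.)

Q' = 19.9 W/m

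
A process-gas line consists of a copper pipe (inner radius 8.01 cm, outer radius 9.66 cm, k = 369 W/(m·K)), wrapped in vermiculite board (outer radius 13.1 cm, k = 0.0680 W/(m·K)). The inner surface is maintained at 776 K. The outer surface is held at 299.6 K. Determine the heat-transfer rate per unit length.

Q' = 668 W/m

Series thermal resistances, inner to outer:
  R'_copper = ln(0.0966/0.0801)/(2πk) = 0.1873/(2π·369) = 8.079×10^-5 m·K/W
  R'_vermiculite board = ln(0.131/0.0966)/(2πk) = 0.3046/(2π·0.0680) = 0.7130 m·K/W
ΣR = 8.079×10^-5 + 0.7130 = 0.7131 m·K/W
Q' = ΔT/ΣR = (776 K − 299.6 K)/0.7131 = 668 W/m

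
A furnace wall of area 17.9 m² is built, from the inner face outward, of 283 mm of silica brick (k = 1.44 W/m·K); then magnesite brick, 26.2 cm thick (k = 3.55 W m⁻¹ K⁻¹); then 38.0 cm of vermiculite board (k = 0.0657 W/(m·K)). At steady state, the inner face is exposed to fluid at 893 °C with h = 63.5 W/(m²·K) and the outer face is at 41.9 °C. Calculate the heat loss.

Q = 2510 W

Treat each layer as a resistance in series:
  R_conv,in = 1/(hA) = 1/(63.5·17.9) = 8.798×10^-4 K/W
  R_silica brick = L/(kA) = 0.283/(1.44·17.9) = 0.01098 K/W
  R_magnesite brick = L/(kA) = 0.262/(3.55·17.9) = 0.004123 K/W
  R_vermiculite board = L/(kA) = 0.380/(0.0657·17.9) = 0.3231 K/W
ΣR = 8.798×10^-4 + 0.01098 + 0.004123 + 0.3231 = 0.3391 K/W
Q = ΔT/ΣR = (893 °C − 41.9 °C)/0.3391 = 2510 W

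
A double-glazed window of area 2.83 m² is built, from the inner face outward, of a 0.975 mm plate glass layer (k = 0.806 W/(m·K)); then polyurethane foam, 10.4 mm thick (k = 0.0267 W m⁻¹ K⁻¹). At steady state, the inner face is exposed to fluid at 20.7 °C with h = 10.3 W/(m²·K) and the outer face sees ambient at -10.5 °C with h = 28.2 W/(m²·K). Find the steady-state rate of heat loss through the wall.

Q = 169 W

Series thermal resistances, inner to outer:
  R_conv,in = 1/(hA) = 1/(10.3·2.83) = 0.03431 K/W
  R_plate glass = L/(kA) = 9.75×10^-4/(0.806·2.83) = 4.274×10^-4 K/W
  R_polyurethane foam = L/(kA) = 0.0104/(0.0267·2.83) = 0.1376 K/W
  R_conv,out = 1/(hA) = 1/(28.2·2.83) = 0.01253 K/W
ΣR = 0.03431 + 4.274×10^-4 + 0.1376 + 0.01253 = 0.1849 K/W
Q = ΔT/ΣR = (20.7 °C − -10.5 °C)/0.1849 = 169 W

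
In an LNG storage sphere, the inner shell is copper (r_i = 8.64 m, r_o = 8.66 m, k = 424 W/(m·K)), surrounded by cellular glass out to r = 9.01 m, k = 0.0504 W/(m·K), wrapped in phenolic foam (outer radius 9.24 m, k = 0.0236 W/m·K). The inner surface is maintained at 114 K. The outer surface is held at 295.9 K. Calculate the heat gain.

Treat each layer as a resistance in series:
  R_copper = (1/8.64 − 1/8.66)/(4πk) = 2.673×10^-4/(4π·424) = 5.017×10^-8 K/W
  R_cellular glass = (1/8.66 − 1/9.01)/(4πk) = 0.004486/(4π·0.0504) = 0.007082 K/W
  R_phenolic foam = (1/9.01 − 1/9.24)/(4πk) = 0.002763/(4π·0.0236) = 0.009316 K/W
ΣR = 5.017×10^-8 + 0.007082 + 0.009316 = 0.01640 K/W
Q = ΔT/ΣR = (114 K − 295.9 K)/0.01640 = -11100 W
(Negative Q ⇒ heat flows inward; heat gain = 11100 W.)

Q = 11.1 kW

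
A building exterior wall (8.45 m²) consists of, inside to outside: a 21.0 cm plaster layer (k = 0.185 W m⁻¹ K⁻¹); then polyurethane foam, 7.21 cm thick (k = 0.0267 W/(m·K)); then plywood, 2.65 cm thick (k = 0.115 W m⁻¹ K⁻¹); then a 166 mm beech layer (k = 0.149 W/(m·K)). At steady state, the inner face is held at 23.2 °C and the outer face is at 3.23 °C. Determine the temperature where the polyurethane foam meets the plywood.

Treat each layer as a resistance in series:
  R_plaster = L/(kA) = 0.210/(0.185·8.45) = 0.1343 K/W
  R_polyurethane foam = L/(kA) = 0.0721/(0.0267·8.45) = 0.3196 K/W
  R_plywood = L/(kA) = 0.0265/(0.115·8.45) = 0.02727 K/W
  R_beech = L/(kA) = 0.166/(0.149·8.45) = 0.1318 K/W
ΣR = 0.1343 + 0.3196 + 0.02727 + 0.1318 = 0.6130 K/W
Q = ΔT/ΣR = (23.2 °C − 3.23 °C)/0.6130 = 32.58 W
From the inner boundary to the polyurethane foam/plywood interface, ΣR_partial = 0.4539 K/W.
T_interface = T_in − Q·ΣR_partial = 23.2 °C − (32.58)(0.4539) = 8.41 °C

T = 8.41 °C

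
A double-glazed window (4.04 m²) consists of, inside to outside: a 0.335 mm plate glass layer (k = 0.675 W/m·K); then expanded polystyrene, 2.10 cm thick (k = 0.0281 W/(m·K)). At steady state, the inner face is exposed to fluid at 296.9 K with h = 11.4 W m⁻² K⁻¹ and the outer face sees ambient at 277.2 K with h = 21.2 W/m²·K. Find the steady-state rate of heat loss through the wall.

Q = 90.2 W

Series thermal resistances, inner to outer:
  R_conv,in = 1/(hA) = 1/(11.4·4.04) = 0.02171 K/W
  R_plate glass = L/(kA) = 3.35×10^-4/(0.675·4.04) = 1.228×10^-4 K/W
  R_expanded polystyrene = L/(kA) = 0.0210/(0.0281·4.04) = 0.1850 K/W
  R_conv,out = 1/(hA) = 1/(21.2·4.04) = 0.01168 K/W
ΣR = 0.02171 + 1.228×10^-4 + 0.1850 + 0.01168 = 0.2185 K/W
Q = ΔT/ΣR = (296.9 K − 277.2 K)/0.2185 = 90.2 W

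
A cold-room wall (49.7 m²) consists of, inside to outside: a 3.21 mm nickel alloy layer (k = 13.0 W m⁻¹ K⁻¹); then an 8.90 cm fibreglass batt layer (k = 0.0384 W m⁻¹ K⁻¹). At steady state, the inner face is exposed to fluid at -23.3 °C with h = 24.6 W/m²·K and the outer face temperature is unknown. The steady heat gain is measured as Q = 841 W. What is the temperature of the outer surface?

Sum the resistances:
  R_conv,in = 1/(hA) = 1/(24.6·49.7) = 8.179×10^-4 K/W
  R_nickel alloy = L/(kA) = 0.00321/(13.0·49.7) = 4.968×10^-6 K/W
  R_fibreglass batt = L/(kA) = 0.0890/(0.0384·49.7) = 0.04663 K/W
ΣR = 0.04746 K/W
ΔT = Q·ΣR = 841 × 0.04746 = 39.91 K
Heat flows inward, so T_out = T_in + ΔT = -23.3 + 39.91 = 16.6 °C

T_out = 16.6 °C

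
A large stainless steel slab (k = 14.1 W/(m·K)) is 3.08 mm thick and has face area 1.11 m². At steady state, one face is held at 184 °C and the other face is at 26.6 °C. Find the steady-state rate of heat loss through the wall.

Q = 8.00×10^5 W

Q = kA·ΔT/L = 14.1 × 1.11 × |184 °C − 26.6 °C| / 0.00308 = 8.00×10^5 W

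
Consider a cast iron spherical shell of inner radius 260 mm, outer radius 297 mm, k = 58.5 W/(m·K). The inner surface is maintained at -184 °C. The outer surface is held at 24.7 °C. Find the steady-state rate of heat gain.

Q = 4πk·ΔT/(1/r₁ − 1/r₂) = 4π × 58.5 × 208.7 / (1/0.260 − 1/0.297) = 3.20×10^5 W

Q = 320 kW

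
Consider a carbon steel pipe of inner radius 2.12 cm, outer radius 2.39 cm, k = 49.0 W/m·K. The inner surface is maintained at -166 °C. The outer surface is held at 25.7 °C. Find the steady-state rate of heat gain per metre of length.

Q' = 2πk·ΔT/ln(r₂/r₁) = 2π × 49.0 × 191.7 / ln(0.0239/0.0212) = 4.92×10^5 W/m

Q' = 492 kW/m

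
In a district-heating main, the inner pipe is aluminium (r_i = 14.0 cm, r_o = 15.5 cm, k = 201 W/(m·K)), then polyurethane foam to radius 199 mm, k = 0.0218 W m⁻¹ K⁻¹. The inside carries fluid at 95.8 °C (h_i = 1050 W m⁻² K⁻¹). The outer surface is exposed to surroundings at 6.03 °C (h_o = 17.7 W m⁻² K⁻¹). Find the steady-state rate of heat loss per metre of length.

Treat each layer as a resistance in series:
  R'_conv,in = 1/(2πr h) = 1/(2π·0.140·1050) = 0.001083 m·K/W
  R'_aluminium = ln(0.155/0.140)/(2πk) = 0.1018/(2π·201) = 8.059×10^-5 m·K/W
  R'_polyurethane foam = ln(0.199/0.155)/(2πk) = 0.2499/(2π·0.0218) = 1.824 m·K/W
  R'_conv,out = 1/(2πr h) = 1/(2π·0.199·17.7) = 0.04518 m·K/W
ΣR = 0.001083 + 8.059×10^-5 + 1.824 + 0.04518 = 1.870 m·K/W
Q' = ΔT/ΣR = (95.8 °C − 6.03 °C)/1.870 = 48.0 W/m

Q' = 48.0 W/m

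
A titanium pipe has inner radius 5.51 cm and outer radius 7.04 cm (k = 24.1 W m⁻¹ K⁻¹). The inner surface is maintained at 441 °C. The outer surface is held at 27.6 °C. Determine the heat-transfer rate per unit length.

Q' = 2πk·ΔT/ln(r₂/r₁) = 2π × 24.1 × 413.4 / ln(0.0704/0.0551) = 2.55×10^5 W/m

Q' = 2.55×10^5 W/m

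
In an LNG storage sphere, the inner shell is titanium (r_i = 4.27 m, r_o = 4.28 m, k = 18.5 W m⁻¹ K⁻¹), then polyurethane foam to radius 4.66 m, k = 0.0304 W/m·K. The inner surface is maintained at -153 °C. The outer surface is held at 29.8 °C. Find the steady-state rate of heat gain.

Treat each layer as a resistance in series:
  R_titanium = (1/4.27 − 1/4.28)/(4πk) = 5.472×10^-4/(4π·18.5) = 2.354×10^-6 K/W
  R_polyurethane foam = (1/4.28 − 1/4.66)/(4πk) = 0.01905/(4π·0.0304) = 0.04987 K/W
ΣR = 2.354×10^-6 + 0.04987 = 0.04987 K/W
Q = ΔT/ΣR = (-153 °C − 29.8 °C)/0.04987 = -3670 W
(Negative Q ⇒ heat flows inward; heat gain = 3670 W.)

Q = 3.67 kW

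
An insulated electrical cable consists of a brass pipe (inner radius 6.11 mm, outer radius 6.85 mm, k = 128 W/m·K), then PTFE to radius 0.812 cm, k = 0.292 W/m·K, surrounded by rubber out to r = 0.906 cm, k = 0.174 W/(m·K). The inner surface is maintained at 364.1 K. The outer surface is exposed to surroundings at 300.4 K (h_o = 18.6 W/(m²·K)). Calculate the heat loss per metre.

Q' = 56.0 W/m

Treat each layer as a resistance in series:
  R'_brass = ln(0.00685/0.00611)/(2πk) = 0.1143/(2π·128) = 1.421×10^-4 m·K/W
  R'_PTFE = ln(0.00812/0.00685)/(2πk) = 0.1701/(2π·0.292) = 0.09270 m·K/W
  R'_rubber = ln(0.00906/0.00812)/(2πk) = 0.1095/(2π·0.174) = 0.1002 m·K/W
  R'_conv,out = 1/(2πr h) = 1/(2π·0.00906·18.6) = 0.9445 m·K/W
ΣR = 1.421×10^-4 + 0.09270 + 0.1002 + 0.9445 = 1.138 m·K/W
Q' = ΔT/ΣR = (364.1 K − 300.4 K)/1.138 = 56.0 W/m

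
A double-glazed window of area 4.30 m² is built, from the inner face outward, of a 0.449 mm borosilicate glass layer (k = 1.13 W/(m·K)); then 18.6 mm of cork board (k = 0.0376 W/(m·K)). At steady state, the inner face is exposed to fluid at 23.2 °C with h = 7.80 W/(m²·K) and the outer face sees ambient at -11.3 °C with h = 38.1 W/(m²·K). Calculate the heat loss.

Treat each layer as a resistance in series:
  R_conv,in = 1/(hA) = 1/(7.80·4.30) = 0.02982 K/W
  R_borosilicate glass = L/(kA) = 4.49×10^-4/(1.13·4.30) = 9.241×10^-5 K/W
  R_cork board = L/(kA) = 0.0186/(0.0376·4.30) = 0.1150 K/W
  R_conv,out = 1/(hA) = 1/(38.1·4.30) = 0.006104 K/W
ΣR = 0.02982 + 9.241×10^-5 + 0.1150 + 0.006104 = 0.1510 K/W
Q = ΔT/ΣR = (23.2 °C − -11.3 °C)/0.1510 = 228 W

Q = 228 W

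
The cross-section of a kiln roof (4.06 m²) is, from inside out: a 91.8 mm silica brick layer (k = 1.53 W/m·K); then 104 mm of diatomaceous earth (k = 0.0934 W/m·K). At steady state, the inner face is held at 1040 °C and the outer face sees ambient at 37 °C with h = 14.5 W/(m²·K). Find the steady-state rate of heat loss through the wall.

Series thermal resistances, inner to outer:
  R_silica brick = L/(kA) = 0.0918/(1.53·4.06) = 0.01478 K/W
  R_diatomaceous earth = L/(kA) = 0.104/(0.0934·4.06) = 0.2743 K/W
  R_conv,out = 1/(hA) = 1/(14.5·4.06) = 0.01699 K/W
ΣR = 0.01478 + 0.2743 + 0.01699 = 0.3061 K/W
Q = ΔT/ΣR = (1040 °C − 37 °C)/0.3061 = 3280 W

Q = 3.28 kW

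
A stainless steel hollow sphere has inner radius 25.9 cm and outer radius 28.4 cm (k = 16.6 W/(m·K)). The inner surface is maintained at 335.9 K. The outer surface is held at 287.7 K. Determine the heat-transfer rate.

Q = 4πk·ΔT/(1/r₁ − 1/r₂) = 4π × 16.6 × 48.2 / (1/0.259 − 1/0.284) = 29600 W

Q = 29.6 kW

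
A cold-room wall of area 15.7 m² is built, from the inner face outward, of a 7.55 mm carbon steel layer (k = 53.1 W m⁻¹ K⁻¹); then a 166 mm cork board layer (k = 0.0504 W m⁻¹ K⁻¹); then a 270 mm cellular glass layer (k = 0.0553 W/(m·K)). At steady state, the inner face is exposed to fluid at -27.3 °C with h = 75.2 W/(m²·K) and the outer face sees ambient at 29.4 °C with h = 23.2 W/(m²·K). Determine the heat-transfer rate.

Q = 108 W

Treat each layer as a resistance in series:
  R_conv,in = 1/(hA) = 1/(75.2·15.7) = 8.470×10^-4 K/W
  R_carbon steel = L/(kA) = 0.00755/(53.1·15.7) = 9.056×10^-6 K/W
  R_cork board = L/(kA) = 0.166/(0.0504·15.7) = 0.2098 K/W
  R_cellular glass = L/(kA) = 0.270/(0.0553·15.7) = 0.3110 K/W
  R_conv,out = 1/(hA) = 1/(23.2·15.7) = 0.002745 K/W
ΣR = 8.470×10^-4 + 9.056×10^-6 + 0.2098 + 0.3110 + 0.002745 = 0.5244 K/W
Q = ΔT/ΣR = (-27.3 °C − 29.4 °C)/0.5244 = -108 W
(Negative Q ⇒ heat flows inward; heat gain = 108 W.)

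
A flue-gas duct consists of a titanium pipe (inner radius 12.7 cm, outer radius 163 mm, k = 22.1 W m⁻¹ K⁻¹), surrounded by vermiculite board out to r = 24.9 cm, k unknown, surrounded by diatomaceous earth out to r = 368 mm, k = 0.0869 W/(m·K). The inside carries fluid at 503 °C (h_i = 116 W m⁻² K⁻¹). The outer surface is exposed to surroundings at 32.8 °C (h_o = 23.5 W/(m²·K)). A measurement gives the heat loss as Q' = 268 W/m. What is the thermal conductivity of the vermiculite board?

k = 0.0669 W/m·K

ΣR = ΔT/Q' = |503 − 32.8|/268 = 1.754 m·K/W
Known resistances:
  R'_conv,in = 1/(2πr h) = 1/(2π·0.127·116) = 0.01080 m·K/W
  R'_titanium = ln(0.163/0.127)/(2πk) = 0.2496/(2π·22.1) = 0.001797 m·K/W
  R'_diatomaceous earth = ln(0.368/0.249)/(2πk) = 0.3906/(2π·0.0869) = 0.7154 m·K/W
  R'_conv,out = 1/(2πr h) = 1/(2π·0.368·23.5) = 0.01840 m·K/W
R_vermiculite board = ΣR − ΣR_known = 1.754 − 0.7464 = 1.008 m·K/W
ln(r₂/r₁)/(2πk) = 1.008 ⇒ k = 0.4237/(2π·1.008) = 0.0669 W/m·K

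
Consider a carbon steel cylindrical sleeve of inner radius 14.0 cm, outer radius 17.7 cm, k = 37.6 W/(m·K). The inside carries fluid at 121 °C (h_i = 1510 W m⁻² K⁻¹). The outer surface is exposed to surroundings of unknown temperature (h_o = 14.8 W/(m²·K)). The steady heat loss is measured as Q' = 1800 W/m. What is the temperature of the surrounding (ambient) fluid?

Series resistances:
  R'_conv,in = 1/(2πr h) = 1/(2π·0.140·1510) = 7.529×10^-4 m·K/W
  R'_carbon steel = ln(0.177/0.140)/(2πk) = 0.2345/(2π·37.6) = 9.926×10^-4 m·K/W
  R'_conv,out = 1/(2πr h) = 1/(2π·0.177·14.8) = 0.06076 m·K/W
ΣR = 0.06250 m·K/W
ΔT = Q'·ΣR = 1800 × 0.06250 = 112.5 K
Heat flows outward, so T_out = T_in − ΔT = 121 − 112.5 = 8.5 °C

T_out = 8.5 °C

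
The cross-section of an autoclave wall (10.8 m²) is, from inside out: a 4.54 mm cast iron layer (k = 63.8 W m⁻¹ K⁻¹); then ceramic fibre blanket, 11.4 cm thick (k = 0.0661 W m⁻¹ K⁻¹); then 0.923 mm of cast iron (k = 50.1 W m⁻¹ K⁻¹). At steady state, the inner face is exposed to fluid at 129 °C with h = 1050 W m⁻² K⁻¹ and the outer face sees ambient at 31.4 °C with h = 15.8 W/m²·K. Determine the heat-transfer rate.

Q = 589 W

Series thermal resistances, inner to outer:
  R_conv,in = 1/(hA) = 1/(1050·10.8) = 8.818×10^-5 K/W
  R_cast iron = L/(kA) = 0.00454/(63.8·10.8) = 6.589×10^-6 K/W
  R_ceramic fibre blanket = L/(kA) = 0.114/(0.0661·10.8) = 0.1597 K/W
  R_cast iron = L/(kA) = 9.23×10^-4/(50.1·10.8) = 1.706×10^-6 K/W
  R_conv,out = 1/(hA) = 1/(15.8·10.8) = 0.005860 K/W
ΣR = 8.818×10^-5 + 6.589×10^-6 + 0.1597 + 1.706×10^-6 + 0.005860 = 0.1657 K/W
Q = ΔT/ΣR = (129 °C − 31.4 °C)/0.1657 = 589 W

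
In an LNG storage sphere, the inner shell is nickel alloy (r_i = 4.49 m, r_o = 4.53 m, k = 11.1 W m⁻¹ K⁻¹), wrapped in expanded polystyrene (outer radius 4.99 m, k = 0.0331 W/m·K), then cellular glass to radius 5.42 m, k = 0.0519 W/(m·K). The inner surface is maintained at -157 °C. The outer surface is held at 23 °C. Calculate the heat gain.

Treat each layer as a resistance in series:
  R_nickel alloy = (1/4.49 − 1/4.53)/(4πk) = 0.001967/(4π·11.1) = 1.410×10^-5 K/W
  R_expanded polystyrene = (1/4.53 − 1/4.99)/(4πk) = 0.02035/(4π·0.0331) = 0.04892 K/W
  R_cellular glass = (1/4.99 − 1/5.42)/(4πk) = 0.01590/(4π·0.0519) = 0.02438 K/W
ΣR = 1.410×10^-5 + 0.04892 + 0.02438 = 0.07331 K/W
Q = ΔT/ΣR = (-157 °C − 23 °C)/0.07331 = -2460 W
(Negative Q ⇒ heat flows inward; heat gain = 2460 W.)

Q = 2.46 kW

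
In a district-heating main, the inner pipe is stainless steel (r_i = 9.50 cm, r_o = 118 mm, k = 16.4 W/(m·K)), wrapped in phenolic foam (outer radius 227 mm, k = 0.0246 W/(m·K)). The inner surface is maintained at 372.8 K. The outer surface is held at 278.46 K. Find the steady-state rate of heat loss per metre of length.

Treat each layer as a resistance in series:
  R'_stainless steel = ln(0.118/0.0950)/(2πk) = 0.2168/(2π·16.4) = 0.002104 m·K/W
  R'_phenolic foam = ln(0.227/0.118)/(2πk) = 0.6543/(2π·0.0246) = 4.233 m·K/W
ΣR = 0.002104 + 4.233 = 4.235 m·K/W
Q' = ΔT/ΣR = (372.8 K − 278.46 K)/4.235 = 22.3 W/m

Q' = 22.3 W/m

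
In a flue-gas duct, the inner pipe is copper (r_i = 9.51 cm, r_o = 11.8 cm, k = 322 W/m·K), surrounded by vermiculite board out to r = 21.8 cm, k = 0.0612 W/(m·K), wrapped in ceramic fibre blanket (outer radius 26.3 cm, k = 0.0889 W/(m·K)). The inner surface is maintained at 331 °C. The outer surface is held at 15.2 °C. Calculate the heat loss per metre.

Resistance network (inner→outer):
  R'_copper = ln(0.118/0.0951)/(2πk) = 0.2158/(2π·322) = 1.066×10^-4 m·K/W
  R'_vermiculite board = ln(0.218/0.118)/(2πk) = 0.6138/(2π·0.0612) = 1.596 m·K/W
  R'_ceramic fibre blanket = ln(0.263/0.218)/(2πk) = 0.1877/(2π·0.0889) = 0.3360 m·K/W
ΣR = 1.066×10^-4 + 1.596 + 0.3360 = 1.932 m·K/W
Q' = ΔT/ΣR = (331 °C − 15.2 °C)/1.932 = 163 W/m

Q' = 163 W/m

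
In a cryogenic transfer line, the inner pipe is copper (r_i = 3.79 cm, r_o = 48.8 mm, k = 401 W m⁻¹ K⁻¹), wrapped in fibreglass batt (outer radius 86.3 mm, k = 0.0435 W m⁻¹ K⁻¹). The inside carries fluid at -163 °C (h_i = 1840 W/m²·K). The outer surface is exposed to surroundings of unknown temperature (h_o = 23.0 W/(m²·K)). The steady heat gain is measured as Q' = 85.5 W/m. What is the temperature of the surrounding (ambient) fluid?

Sum the resistances:
  R'_conv,in = 1/(2πr h) = 1/(2π·0.0379·1840) = 0.002282 m·K/W
  R'_copper = ln(0.0488/0.0379)/(2πk) = 0.2528/(2π·401) = 1.003×10^-4 m·K/W
  R'_fibreglass batt = ln(0.0863/0.0488)/(2πk) = 0.5701/(2π·0.0435) = 2.086 m·K/W
  R'_conv,out = 1/(2πr h) = 1/(2π·0.0863·23.0) = 0.08018 m·K/W
ΣR = 2.168 m·K/W
ΔT = Q'·ΣR = 85.5 × 2.168 = 185.4 K
Heat flows inward, so T_out = T_in + ΔT = -163 + 185.4 = 22.4 °C

T_out = 22.4 °C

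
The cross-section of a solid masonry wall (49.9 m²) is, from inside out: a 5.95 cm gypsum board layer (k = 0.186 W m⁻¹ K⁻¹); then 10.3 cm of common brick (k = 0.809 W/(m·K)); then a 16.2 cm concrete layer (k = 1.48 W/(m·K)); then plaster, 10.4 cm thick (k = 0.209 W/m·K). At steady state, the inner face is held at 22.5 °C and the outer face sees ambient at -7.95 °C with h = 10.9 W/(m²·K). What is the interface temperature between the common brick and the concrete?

Treat each layer as a resistance in series:
  R_gypsum board = L/(kA) = 0.0595/(0.186·49.9) = 0.006411 K/W
  R_common brick = L/(kA) = 0.103/(0.809·49.9) = 0.002551 K/W
  R_concrete = L/(kA) = 0.162/(1.48·49.9) = 0.002194 K/W
  R_plaster = L/(kA) = 0.104/(0.209·49.9) = 0.009972 K/W
  R_conv,out = 1/(hA) = 1/(10.9·49.9) = 0.001839 K/W
ΣR = 0.006411 + 0.002551 + 0.002194 + 0.009972 + 0.001839 = 0.02297 K/W
Q = ΔT/ΣR = (22.5 °C − -7.95 °C)/0.02297 = 1326 W
From the inner boundary to the common brick/concrete interface, ΣR_partial = 0.008962 K/W.
T_interface = T_in − Q·ΣR_partial = 22.5 °C − (1326)(0.008962) = 10.6 °C

T = 10.6 °C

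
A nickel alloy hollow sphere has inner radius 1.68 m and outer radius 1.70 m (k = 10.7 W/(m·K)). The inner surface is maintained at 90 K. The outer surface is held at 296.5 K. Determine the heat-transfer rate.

Q = 4πk·ΔT/(1/r₁ − 1/r₂) = 4π × 10.7 × 206.5 / (1/1.68 − 1/1.70) = 3.96×10^6 W

Q = 3960 kW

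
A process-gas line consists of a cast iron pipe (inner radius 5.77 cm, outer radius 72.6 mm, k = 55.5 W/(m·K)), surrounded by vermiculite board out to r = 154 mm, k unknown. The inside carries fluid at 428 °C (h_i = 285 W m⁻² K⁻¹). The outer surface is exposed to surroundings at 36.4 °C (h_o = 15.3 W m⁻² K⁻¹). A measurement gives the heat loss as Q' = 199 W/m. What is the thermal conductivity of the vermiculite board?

ΣR = ΔT/Q' = |428 − 36.4|/199 = 1.968 m·K/W
Known resistances:
  R'_conv,in = 1/(2πr h) = 1/(2π·0.0577·285) = 0.009678 m·K/W
  R'_cast iron = ln(0.0726/0.0577)/(2πk) = 0.2297/(2π·55.5) = 6.587×10^-4 m·K/W
  R'_conv,out = 1/(2πr h) = 1/(2π·0.154·15.3) = 0.06755 m·K/W
R_vermiculite board = ΣR − ΣR_known = 1.968 − 0.07789 = 1.890 m·K/W
ln(r₂/r₁)/(2πk) = 1.890 ⇒ k = 0.7520/(2π·1.890) = 0.0633 W/m·K

k = 0.0633 W/m·K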